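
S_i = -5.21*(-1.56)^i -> [-5.21, 8.13, -12.68, 19.78, -30.86]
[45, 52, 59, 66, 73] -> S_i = 45 + 7*i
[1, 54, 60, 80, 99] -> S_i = Random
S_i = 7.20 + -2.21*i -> [7.2, 4.99, 2.78, 0.57, -1.64]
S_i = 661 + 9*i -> [661, 670, 679, 688, 697]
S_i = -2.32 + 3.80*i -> [-2.32, 1.48, 5.28, 9.08, 12.88]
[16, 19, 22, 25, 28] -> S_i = 16 + 3*i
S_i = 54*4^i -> [54, 216, 864, 3456, 13824]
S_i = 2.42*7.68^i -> [2.42, 18.59, 142.74, 1096.22, 8418.99]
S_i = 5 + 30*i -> [5, 35, 65, 95, 125]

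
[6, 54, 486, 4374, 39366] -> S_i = 6*9^i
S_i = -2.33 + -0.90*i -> [-2.33, -3.23, -4.13, -5.03, -5.93]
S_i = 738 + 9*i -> [738, 747, 756, 765, 774]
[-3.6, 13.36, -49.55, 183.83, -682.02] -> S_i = -3.60*(-3.71)^i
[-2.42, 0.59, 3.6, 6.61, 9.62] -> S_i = -2.42 + 3.01*i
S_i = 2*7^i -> [2, 14, 98, 686, 4802]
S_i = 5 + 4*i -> [5, 9, 13, 17, 21]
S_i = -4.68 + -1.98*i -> [-4.68, -6.66, -8.64, -10.62, -12.6]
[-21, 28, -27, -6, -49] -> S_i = Random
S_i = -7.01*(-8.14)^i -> [-7.01, 57.06, -464.48, 3780.87, -30776.25]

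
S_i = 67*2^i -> [67, 134, 268, 536, 1072]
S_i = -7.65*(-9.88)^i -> [-7.65, 75.58, -746.75, 7377.89, -72893.57]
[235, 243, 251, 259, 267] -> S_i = 235 + 8*i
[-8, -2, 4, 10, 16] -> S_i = -8 + 6*i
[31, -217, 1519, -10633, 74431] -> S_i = 31*-7^i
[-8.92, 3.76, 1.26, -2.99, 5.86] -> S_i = Random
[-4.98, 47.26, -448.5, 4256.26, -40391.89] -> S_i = -4.98*(-9.49)^i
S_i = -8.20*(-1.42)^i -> [-8.2, 11.64, -16.53, 23.48, -33.34]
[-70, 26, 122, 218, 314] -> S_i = -70 + 96*i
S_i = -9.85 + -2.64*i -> [-9.85, -12.49, -15.13, -17.77, -20.41]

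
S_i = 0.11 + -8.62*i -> [0.11, -8.51, -17.13, -25.75, -34.37]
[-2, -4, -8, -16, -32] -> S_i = -2*2^i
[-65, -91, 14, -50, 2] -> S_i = Random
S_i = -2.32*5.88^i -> [-2.32, -13.64, -80.21, -471.65, -2773.3]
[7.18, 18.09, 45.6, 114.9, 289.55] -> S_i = 7.18*2.52^i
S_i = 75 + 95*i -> [75, 170, 265, 360, 455]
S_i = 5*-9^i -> [5, -45, 405, -3645, 32805]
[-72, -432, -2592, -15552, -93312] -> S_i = -72*6^i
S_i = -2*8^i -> [-2, -16, -128, -1024, -8192]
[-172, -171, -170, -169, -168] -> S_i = -172 + 1*i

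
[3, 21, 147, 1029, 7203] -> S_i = 3*7^i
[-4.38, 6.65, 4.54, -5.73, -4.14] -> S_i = Random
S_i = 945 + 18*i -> [945, 963, 981, 999, 1017]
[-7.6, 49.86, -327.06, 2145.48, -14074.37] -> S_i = -7.60*(-6.56)^i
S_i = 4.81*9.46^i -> [4.81, 45.5, 430.45, 4072.1, 38522.07]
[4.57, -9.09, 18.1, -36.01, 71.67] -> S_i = 4.57*(-1.99)^i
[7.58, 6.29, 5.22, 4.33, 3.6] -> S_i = 7.58*0.83^i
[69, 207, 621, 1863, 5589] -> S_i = 69*3^i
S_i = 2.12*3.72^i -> [2.12, 7.89, 29.34, 109.14, 405.98]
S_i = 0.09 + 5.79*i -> [0.09, 5.88, 11.67, 17.46, 23.25]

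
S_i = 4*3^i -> [4, 12, 36, 108, 324]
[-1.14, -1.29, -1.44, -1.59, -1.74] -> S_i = -1.14 + -0.15*i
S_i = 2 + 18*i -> [2, 20, 38, 56, 74]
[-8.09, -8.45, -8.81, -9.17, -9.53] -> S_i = -8.09 + -0.36*i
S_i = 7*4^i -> [7, 28, 112, 448, 1792]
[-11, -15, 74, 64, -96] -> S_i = Random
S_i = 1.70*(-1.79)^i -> [1.7, -3.04, 5.45, -9.75, 17.45]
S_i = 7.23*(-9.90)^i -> [7.23, -71.58, 708.61, -7015.26, 69451.09]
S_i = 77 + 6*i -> [77, 83, 89, 95, 101]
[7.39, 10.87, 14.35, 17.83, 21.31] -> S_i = 7.39 + 3.48*i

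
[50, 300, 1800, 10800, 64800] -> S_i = 50*6^i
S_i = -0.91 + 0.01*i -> [-0.91, -0.9, -0.89, -0.88, -0.87]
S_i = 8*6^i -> [8, 48, 288, 1728, 10368]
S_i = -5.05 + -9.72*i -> [-5.05, -14.77, -24.49, -34.21, -43.93]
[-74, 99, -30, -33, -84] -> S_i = Random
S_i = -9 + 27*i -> [-9, 18, 45, 72, 99]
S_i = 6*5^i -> [6, 30, 150, 750, 3750]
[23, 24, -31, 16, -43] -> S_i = Random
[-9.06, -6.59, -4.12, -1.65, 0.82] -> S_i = -9.06 + 2.47*i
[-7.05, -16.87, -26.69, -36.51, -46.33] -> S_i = -7.05 + -9.82*i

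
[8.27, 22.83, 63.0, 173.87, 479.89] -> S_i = 8.27*2.76^i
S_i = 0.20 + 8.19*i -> [0.2, 8.39, 16.58, 24.77, 32.96]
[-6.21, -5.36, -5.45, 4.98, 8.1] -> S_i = Random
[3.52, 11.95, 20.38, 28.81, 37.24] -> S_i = 3.52 + 8.43*i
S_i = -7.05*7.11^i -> [-7.05, -50.13, -356.39, -2533.95, -18016.38]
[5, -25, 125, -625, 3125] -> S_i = 5*-5^i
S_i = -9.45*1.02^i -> [-9.45, -9.64, -9.83, -10.03, -10.23]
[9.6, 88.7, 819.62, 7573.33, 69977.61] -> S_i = 9.60*9.24^i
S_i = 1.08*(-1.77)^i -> [1.08, -1.91, 3.38, -5.99, 10.6]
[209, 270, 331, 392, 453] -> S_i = 209 + 61*i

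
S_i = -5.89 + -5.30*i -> [-5.89, -11.19, -16.49, -21.79, -27.09]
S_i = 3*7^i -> [3, 21, 147, 1029, 7203]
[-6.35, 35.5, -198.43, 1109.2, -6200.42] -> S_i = -6.35*(-5.59)^i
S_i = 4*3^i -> [4, 12, 36, 108, 324]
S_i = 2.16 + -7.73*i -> [2.16, -5.57, -13.3, -21.03, -28.76]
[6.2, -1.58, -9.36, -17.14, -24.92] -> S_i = 6.20 + -7.78*i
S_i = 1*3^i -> [1, 3, 9, 27, 81]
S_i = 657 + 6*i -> [657, 663, 669, 675, 681]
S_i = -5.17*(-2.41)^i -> [-5.17, 12.46, -30.03, 72.37, -174.4]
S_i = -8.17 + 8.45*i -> [-8.17, 0.28, 8.73, 17.18, 25.63]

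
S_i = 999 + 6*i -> [999, 1005, 1011, 1017, 1023]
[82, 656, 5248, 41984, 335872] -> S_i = 82*8^i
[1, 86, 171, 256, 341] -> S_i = 1 + 85*i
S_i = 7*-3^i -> [7, -21, 63, -189, 567]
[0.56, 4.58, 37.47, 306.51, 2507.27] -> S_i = 0.56*8.18^i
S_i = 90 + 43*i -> [90, 133, 176, 219, 262]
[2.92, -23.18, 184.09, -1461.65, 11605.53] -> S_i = 2.92*(-7.94)^i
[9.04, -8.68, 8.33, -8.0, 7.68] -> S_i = 9.04*(-0.96)^i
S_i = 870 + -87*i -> [870, 783, 696, 609, 522]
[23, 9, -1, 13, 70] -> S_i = Random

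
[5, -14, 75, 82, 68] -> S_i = Random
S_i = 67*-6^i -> [67, -402, 2412, -14472, 86832]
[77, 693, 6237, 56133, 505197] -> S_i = 77*9^i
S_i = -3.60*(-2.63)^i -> [-3.6, 9.47, -24.9, 65.49, -172.24]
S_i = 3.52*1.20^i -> [3.52, 4.22, 5.07, 6.08, 7.3]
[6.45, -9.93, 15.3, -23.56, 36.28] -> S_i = 6.45*(-1.54)^i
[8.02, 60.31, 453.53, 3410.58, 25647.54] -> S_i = 8.02*7.52^i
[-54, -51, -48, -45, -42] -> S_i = -54 + 3*i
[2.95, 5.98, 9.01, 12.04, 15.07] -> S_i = 2.95 + 3.03*i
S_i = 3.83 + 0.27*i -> [3.83, 4.1, 4.37, 4.64, 4.91]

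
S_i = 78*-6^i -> [78, -468, 2808, -16848, 101088]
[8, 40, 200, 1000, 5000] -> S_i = 8*5^i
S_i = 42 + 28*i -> [42, 70, 98, 126, 154]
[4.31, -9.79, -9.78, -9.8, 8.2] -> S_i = Random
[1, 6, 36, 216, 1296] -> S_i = 1*6^i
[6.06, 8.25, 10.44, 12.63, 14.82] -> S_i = 6.06 + 2.19*i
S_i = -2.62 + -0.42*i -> [-2.62, -3.04, -3.46, -3.88, -4.3]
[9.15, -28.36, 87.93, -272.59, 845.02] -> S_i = 9.15*(-3.10)^i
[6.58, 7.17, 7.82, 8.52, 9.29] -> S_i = 6.58*1.09^i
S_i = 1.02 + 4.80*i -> [1.02, 5.82, 10.62, 15.42, 20.22]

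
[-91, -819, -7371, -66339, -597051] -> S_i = -91*9^i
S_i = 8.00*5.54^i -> [8.0, 44.32, 245.53, 1360.25, 7535.79]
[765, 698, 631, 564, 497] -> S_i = 765 + -67*i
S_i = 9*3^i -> [9, 27, 81, 243, 729]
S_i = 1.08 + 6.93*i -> [1.08, 8.01, 14.94, 21.87, 28.8]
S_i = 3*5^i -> [3, 15, 75, 375, 1875]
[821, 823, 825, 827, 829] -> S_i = 821 + 2*i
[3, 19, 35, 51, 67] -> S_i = 3 + 16*i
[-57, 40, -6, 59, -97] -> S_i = Random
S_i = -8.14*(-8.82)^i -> [-8.14, 71.79, -633.23, 5585.09, -49260.49]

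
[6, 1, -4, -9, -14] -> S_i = 6 + -5*i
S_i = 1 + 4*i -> [1, 5, 9, 13, 17]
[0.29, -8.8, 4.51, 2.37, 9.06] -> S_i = Random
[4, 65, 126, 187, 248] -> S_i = 4 + 61*i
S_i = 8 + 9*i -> [8, 17, 26, 35, 44]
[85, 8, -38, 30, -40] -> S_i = Random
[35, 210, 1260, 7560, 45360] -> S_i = 35*6^i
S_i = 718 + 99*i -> [718, 817, 916, 1015, 1114]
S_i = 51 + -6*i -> [51, 45, 39, 33, 27]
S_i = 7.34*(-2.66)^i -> [7.34, -19.52, 51.93, -138.15, 367.47]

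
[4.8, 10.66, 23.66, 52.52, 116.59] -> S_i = 4.80*2.22^i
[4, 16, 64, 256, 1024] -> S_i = 4*4^i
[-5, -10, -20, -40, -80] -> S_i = -5*2^i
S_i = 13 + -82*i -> [13, -69, -151, -233, -315]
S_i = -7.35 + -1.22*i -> [-7.35, -8.57, -9.79, -11.01, -12.23]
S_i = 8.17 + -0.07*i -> [8.17, 8.1, 8.03, 7.96, 7.89]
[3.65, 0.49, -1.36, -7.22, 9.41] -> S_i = Random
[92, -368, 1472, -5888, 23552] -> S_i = 92*-4^i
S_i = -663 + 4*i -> [-663, -659, -655, -651, -647]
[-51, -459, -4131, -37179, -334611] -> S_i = -51*9^i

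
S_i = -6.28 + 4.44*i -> [-6.28, -1.84, 2.6, 7.04, 11.48]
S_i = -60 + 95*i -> [-60, 35, 130, 225, 320]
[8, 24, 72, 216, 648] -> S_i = 8*3^i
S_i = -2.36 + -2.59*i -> [-2.36, -4.95, -7.54, -10.13, -12.72]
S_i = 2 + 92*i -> [2, 94, 186, 278, 370]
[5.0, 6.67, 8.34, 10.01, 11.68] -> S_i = 5.00 + 1.67*i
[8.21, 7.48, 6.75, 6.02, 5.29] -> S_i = 8.21 + -0.73*i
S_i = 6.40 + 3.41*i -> [6.4, 9.81, 13.22, 16.63, 20.04]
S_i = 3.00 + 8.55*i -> [3.0, 11.55, 20.1, 28.65, 37.2]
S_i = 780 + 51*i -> [780, 831, 882, 933, 984]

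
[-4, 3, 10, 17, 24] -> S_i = -4 + 7*i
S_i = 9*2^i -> [9, 18, 36, 72, 144]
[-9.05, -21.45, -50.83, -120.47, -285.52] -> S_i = -9.05*2.37^i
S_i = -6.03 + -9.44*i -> [-6.03, -15.47, -24.91, -34.35, -43.79]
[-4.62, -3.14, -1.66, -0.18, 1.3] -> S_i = -4.62 + 1.48*i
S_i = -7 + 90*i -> [-7, 83, 173, 263, 353]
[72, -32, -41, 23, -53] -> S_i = Random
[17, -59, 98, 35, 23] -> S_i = Random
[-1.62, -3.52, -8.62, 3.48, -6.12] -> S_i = Random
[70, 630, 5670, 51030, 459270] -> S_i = 70*9^i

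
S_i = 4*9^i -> [4, 36, 324, 2916, 26244]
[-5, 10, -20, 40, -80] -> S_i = -5*-2^i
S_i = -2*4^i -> [-2, -8, -32, -128, -512]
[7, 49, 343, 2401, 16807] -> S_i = 7*7^i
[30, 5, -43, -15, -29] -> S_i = Random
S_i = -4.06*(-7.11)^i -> [-4.06, 28.87, -205.24, 1459.27, -10375.39]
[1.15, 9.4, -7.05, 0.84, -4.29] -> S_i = Random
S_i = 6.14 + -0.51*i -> [6.14, 5.63, 5.12, 4.61, 4.1]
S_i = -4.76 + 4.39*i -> [-4.76, -0.37, 4.02, 8.41, 12.8]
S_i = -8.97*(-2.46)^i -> [-8.97, 22.07, -54.28, 133.54, -328.5]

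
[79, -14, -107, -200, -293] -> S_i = 79 + -93*i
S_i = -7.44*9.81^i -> [-7.44, -72.99, -716.0, -7023.93, -68904.72]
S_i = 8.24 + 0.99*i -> [8.24, 9.23, 10.22, 11.21, 12.2]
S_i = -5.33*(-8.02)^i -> [-5.33, 42.75, -342.83, 2749.48, -22050.82]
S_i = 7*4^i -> [7, 28, 112, 448, 1792]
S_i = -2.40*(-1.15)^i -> [-2.4, 2.76, -3.17, 3.65, -4.2]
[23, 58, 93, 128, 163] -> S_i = 23 + 35*i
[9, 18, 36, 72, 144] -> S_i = 9*2^i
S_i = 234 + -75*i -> [234, 159, 84, 9, -66]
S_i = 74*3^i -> [74, 222, 666, 1998, 5994]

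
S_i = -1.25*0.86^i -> [-1.25, -1.08, -0.92, -0.8, -0.68]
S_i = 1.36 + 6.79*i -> [1.36, 8.15, 14.94, 21.73, 28.52]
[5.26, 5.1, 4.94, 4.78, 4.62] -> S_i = 5.26 + -0.16*i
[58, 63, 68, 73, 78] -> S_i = 58 + 5*i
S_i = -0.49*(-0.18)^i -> [-0.49, 0.09, -0.02, 0.0, -0.0]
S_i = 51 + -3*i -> [51, 48, 45, 42, 39]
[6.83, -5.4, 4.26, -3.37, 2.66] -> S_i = 6.83*(-0.79)^i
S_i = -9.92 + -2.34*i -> [-9.92, -12.26, -14.6, -16.94, -19.28]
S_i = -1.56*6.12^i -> [-1.56, -9.55, -58.43, -357.58, -2188.42]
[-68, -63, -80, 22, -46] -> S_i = Random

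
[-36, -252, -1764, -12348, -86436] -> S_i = -36*7^i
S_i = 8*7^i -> [8, 56, 392, 2744, 19208]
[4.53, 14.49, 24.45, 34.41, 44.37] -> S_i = 4.53 + 9.96*i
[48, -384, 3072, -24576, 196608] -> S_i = 48*-8^i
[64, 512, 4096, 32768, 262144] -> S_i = 64*8^i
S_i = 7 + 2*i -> [7, 9, 11, 13, 15]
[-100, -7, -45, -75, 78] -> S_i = Random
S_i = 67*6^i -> [67, 402, 2412, 14472, 86832]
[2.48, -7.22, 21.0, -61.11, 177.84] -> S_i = 2.48*(-2.91)^i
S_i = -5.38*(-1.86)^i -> [-5.38, 10.01, -18.61, 34.62, -64.39]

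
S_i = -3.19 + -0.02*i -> [-3.19, -3.21, -3.23, -3.25, -3.27]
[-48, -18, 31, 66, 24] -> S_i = Random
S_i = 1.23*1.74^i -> [1.23, 2.14, 3.72, 6.48, 11.27]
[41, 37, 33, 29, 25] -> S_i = 41 + -4*i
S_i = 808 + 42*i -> [808, 850, 892, 934, 976]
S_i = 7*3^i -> [7, 21, 63, 189, 567]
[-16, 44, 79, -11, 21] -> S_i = Random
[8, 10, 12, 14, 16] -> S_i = 8 + 2*i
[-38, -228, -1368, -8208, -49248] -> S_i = -38*6^i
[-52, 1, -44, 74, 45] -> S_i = Random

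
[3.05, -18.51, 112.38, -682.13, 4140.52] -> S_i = 3.05*(-6.07)^i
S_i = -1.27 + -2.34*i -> [-1.27, -3.61, -5.95, -8.29, -10.63]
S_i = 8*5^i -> [8, 40, 200, 1000, 5000]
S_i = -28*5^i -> [-28, -140, -700, -3500, -17500]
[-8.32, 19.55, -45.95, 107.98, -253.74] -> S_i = -8.32*(-2.35)^i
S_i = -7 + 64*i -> [-7, 57, 121, 185, 249]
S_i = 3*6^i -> [3, 18, 108, 648, 3888]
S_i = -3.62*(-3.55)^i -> [-3.62, 12.85, -45.62, 161.95, -574.94]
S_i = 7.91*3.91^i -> [7.91, 30.93, 120.93, 472.83, 1848.77]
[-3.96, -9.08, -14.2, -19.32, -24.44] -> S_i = -3.96 + -5.12*i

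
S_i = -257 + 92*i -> [-257, -165, -73, 19, 111]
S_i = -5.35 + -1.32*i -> [-5.35, -6.67, -7.99, -9.31, -10.63]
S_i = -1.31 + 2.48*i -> [-1.31, 1.17, 3.65, 6.13, 8.61]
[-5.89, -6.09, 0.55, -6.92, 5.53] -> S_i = Random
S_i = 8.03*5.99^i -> [8.03, 48.1, 288.12, 1725.82, 10337.67]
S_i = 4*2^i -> [4, 8, 16, 32, 64]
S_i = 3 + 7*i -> [3, 10, 17, 24, 31]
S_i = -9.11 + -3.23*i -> [-9.11, -12.34, -15.57, -18.8, -22.03]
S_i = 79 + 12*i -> [79, 91, 103, 115, 127]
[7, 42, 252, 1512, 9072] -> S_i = 7*6^i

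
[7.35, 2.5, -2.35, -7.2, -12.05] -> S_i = 7.35 + -4.85*i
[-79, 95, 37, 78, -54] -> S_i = Random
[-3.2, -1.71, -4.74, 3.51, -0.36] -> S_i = Random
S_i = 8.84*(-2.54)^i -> [8.84, -22.45, 57.03, -144.86, 367.95]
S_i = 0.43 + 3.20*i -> [0.43, 3.63, 6.83, 10.03, 13.23]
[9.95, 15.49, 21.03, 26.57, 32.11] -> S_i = 9.95 + 5.54*i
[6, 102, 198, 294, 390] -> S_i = 6 + 96*i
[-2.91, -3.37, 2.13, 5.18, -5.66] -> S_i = Random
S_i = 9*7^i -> [9, 63, 441, 3087, 21609]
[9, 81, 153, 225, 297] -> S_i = 9 + 72*i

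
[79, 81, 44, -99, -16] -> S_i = Random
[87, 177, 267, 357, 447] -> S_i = 87 + 90*i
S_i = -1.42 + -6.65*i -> [-1.42, -8.07, -14.72, -21.37, -28.02]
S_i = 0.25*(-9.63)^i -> [0.25, -2.41, 23.18, -223.26, 2150.03]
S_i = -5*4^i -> [-5, -20, -80, -320, -1280]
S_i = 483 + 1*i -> [483, 484, 485, 486, 487]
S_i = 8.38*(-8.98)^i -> [8.38, -75.25, 675.77, -6068.38, 54494.09]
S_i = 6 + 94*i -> [6, 100, 194, 288, 382]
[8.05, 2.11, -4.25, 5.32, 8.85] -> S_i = Random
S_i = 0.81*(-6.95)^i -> [0.81, -5.63, 39.13, -271.92, 1889.84]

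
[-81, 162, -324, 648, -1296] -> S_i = -81*-2^i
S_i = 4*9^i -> [4, 36, 324, 2916, 26244]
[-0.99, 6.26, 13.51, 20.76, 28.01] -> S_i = -0.99 + 7.25*i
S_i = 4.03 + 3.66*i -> [4.03, 7.69, 11.35, 15.01, 18.67]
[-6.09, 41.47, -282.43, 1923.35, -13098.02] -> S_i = -6.09*(-6.81)^i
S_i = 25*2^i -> [25, 50, 100, 200, 400]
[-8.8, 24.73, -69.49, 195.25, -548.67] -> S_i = -8.80*(-2.81)^i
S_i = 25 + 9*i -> [25, 34, 43, 52, 61]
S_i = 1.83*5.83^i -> [1.83, 10.67, 62.2, 362.62, 2114.1]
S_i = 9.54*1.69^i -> [9.54, 16.12, 27.25, 46.05, 77.82]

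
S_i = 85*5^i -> [85, 425, 2125, 10625, 53125]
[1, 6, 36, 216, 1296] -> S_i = 1*6^i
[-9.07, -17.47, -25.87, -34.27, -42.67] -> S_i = -9.07 + -8.40*i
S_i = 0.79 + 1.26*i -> [0.79, 2.05, 3.31, 4.57, 5.83]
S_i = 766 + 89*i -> [766, 855, 944, 1033, 1122]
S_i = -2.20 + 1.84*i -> [-2.2, -0.36, 1.48, 3.32, 5.16]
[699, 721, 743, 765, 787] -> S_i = 699 + 22*i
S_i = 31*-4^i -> [31, -124, 496, -1984, 7936]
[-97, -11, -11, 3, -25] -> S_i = Random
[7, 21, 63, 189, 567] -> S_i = 7*3^i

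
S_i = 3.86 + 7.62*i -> [3.86, 11.48, 19.1, 26.72, 34.34]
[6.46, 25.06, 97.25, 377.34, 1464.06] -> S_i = 6.46*3.88^i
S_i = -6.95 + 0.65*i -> [-6.95, -6.3, -5.65, -5.0, -4.35]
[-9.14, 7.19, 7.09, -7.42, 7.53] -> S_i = Random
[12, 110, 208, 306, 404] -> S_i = 12 + 98*i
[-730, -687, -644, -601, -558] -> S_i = -730 + 43*i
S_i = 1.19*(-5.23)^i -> [1.19, -6.22, 32.55, -170.24, 890.34]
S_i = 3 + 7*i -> [3, 10, 17, 24, 31]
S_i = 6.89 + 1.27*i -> [6.89, 8.16, 9.43, 10.7, 11.97]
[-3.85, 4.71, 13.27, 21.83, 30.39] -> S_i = -3.85 + 8.56*i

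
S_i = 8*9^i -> [8, 72, 648, 5832, 52488]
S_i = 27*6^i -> [27, 162, 972, 5832, 34992]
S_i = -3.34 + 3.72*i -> [-3.34, 0.38, 4.1, 7.82, 11.54]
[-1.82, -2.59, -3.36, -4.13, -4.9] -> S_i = -1.82 + -0.77*i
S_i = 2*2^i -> [2, 4, 8, 16, 32]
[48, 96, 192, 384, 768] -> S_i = 48*2^i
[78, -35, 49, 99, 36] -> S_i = Random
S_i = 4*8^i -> [4, 32, 256, 2048, 16384]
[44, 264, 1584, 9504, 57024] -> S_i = 44*6^i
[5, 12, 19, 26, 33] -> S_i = 5 + 7*i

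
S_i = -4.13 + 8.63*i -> [-4.13, 4.5, 13.13, 21.76, 30.39]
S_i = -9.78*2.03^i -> [-9.78, -19.85, -40.3, -81.81, -166.08]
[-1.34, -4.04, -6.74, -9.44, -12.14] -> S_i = -1.34 + -2.70*i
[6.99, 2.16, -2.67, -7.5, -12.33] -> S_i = 6.99 + -4.83*i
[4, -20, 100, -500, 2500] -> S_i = 4*-5^i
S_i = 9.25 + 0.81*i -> [9.25, 10.06, 10.87, 11.68, 12.49]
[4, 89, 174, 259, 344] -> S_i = 4 + 85*i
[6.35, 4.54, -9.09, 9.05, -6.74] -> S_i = Random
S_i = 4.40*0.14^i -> [4.4, 0.62, 0.09, 0.01, 0.0]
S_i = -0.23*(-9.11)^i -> [-0.23, 2.1, -19.09, 173.89, -1584.17]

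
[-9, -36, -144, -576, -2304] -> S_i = -9*4^i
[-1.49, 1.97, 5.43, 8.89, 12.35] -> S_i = -1.49 + 3.46*i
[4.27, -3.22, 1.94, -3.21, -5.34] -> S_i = Random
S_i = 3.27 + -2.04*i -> [3.27, 1.23, -0.81, -2.85, -4.89]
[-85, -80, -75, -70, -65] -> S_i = -85 + 5*i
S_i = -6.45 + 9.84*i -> [-6.45, 3.39, 13.23, 23.07, 32.91]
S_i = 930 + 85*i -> [930, 1015, 1100, 1185, 1270]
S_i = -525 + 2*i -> [-525, -523, -521, -519, -517]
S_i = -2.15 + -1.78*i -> [-2.15, -3.93, -5.71, -7.49, -9.27]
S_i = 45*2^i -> [45, 90, 180, 360, 720]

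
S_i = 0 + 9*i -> [0, 9, 18, 27, 36]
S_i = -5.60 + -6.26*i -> [-5.6, -11.86, -18.12, -24.38, -30.64]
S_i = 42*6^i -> [42, 252, 1512, 9072, 54432]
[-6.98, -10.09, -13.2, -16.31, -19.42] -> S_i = -6.98 + -3.11*i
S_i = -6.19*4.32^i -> [-6.19, -26.74, -115.52, -499.05, -2155.89]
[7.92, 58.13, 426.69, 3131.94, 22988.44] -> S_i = 7.92*7.34^i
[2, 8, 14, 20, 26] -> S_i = 2 + 6*i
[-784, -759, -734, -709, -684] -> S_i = -784 + 25*i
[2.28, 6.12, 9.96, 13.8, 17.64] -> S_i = 2.28 + 3.84*i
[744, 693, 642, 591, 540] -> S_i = 744 + -51*i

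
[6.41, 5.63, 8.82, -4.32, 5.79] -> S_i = Random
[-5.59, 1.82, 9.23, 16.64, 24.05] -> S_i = -5.59 + 7.41*i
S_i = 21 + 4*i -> [21, 25, 29, 33, 37]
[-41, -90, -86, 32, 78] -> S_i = Random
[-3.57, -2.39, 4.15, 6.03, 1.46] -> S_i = Random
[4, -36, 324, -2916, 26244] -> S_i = 4*-9^i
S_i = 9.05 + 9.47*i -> [9.05, 18.52, 27.99, 37.46, 46.93]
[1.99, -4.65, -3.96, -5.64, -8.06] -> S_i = Random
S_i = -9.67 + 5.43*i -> [-9.67, -4.24, 1.19, 6.62, 12.05]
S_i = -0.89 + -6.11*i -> [-0.89, -7.0, -13.11, -19.22, -25.33]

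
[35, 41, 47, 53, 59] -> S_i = 35 + 6*i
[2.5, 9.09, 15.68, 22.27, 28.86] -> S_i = 2.50 + 6.59*i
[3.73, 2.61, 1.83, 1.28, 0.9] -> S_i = 3.73*0.70^i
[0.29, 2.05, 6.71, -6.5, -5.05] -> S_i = Random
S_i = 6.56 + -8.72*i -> [6.56, -2.16, -10.88, -19.6, -28.32]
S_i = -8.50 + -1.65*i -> [-8.5, -10.15, -11.8, -13.45, -15.1]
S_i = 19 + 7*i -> [19, 26, 33, 40, 47]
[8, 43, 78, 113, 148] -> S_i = 8 + 35*i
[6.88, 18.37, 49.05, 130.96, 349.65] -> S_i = 6.88*2.67^i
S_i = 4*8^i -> [4, 32, 256, 2048, 16384]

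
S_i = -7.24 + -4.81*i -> [-7.24, -12.05, -16.86, -21.67, -26.48]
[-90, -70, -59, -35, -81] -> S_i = Random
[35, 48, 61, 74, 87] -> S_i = 35 + 13*i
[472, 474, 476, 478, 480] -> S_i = 472 + 2*i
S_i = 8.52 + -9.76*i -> [8.52, -1.24, -11.0, -20.76, -30.52]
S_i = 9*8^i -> [9, 72, 576, 4608, 36864]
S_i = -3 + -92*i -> [-3, -95, -187, -279, -371]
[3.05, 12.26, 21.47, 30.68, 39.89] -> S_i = 3.05 + 9.21*i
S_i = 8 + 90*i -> [8, 98, 188, 278, 368]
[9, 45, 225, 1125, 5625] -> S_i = 9*5^i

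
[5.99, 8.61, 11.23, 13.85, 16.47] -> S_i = 5.99 + 2.62*i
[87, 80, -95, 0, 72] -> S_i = Random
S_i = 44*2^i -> [44, 88, 176, 352, 704]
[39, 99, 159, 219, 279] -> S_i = 39 + 60*i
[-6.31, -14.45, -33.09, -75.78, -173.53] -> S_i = -6.31*2.29^i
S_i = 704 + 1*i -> [704, 705, 706, 707, 708]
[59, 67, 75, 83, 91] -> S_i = 59 + 8*i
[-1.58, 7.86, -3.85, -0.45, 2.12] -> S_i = Random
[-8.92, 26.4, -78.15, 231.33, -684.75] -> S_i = -8.92*(-2.96)^i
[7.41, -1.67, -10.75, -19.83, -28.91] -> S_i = 7.41 + -9.08*i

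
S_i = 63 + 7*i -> [63, 70, 77, 84, 91]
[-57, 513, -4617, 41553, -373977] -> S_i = -57*-9^i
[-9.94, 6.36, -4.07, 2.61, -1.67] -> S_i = -9.94*(-0.64)^i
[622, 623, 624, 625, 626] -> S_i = 622 + 1*i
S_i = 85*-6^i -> [85, -510, 3060, -18360, 110160]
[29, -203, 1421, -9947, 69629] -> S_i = 29*-7^i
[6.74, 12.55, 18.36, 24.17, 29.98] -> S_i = 6.74 + 5.81*i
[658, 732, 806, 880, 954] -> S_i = 658 + 74*i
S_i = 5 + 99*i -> [5, 104, 203, 302, 401]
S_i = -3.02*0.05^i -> [-3.02, -0.15, -0.01, -0.0, -0.0]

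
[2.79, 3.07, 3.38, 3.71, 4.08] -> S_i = 2.79*1.10^i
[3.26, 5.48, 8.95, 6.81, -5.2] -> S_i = Random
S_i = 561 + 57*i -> [561, 618, 675, 732, 789]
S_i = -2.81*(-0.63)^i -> [-2.81, 1.77, -1.12, 0.7, -0.44]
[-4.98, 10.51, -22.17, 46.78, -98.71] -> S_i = -4.98*(-2.11)^i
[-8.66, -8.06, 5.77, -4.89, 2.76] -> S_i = Random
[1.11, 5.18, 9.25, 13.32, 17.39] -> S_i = 1.11 + 4.07*i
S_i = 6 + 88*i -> [6, 94, 182, 270, 358]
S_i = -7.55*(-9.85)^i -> [-7.55, 74.37, -732.52, 7215.32, -71070.91]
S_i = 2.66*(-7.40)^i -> [2.66, -19.68, 145.66, -1077.9, 7976.43]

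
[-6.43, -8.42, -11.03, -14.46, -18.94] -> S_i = -6.43*1.31^i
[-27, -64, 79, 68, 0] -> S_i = Random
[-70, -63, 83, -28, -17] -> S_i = Random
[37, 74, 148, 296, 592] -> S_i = 37*2^i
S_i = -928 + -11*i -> [-928, -939, -950, -961, -972]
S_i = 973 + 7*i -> [973, 980, 987, 994, 1001]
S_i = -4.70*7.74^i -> [-4.7, -36.38, -281.57, -2179.32, -16867.93]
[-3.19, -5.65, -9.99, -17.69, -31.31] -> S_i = -3.19*1.77^i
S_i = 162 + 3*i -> [162, 165, 168, 171, 174]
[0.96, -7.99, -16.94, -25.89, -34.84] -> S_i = 0.96 + -8.95*i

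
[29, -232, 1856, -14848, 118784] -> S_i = 29*-8^i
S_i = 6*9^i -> [6, 54, 486, 4374, 39366]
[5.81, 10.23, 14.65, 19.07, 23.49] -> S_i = 5.81 + 4.42*i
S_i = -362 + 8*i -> [-362, -354, -346, -338, -330]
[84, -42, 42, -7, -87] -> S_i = Random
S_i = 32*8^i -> [32, 256, 2048, 16384, 131072]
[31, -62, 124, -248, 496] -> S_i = 31*-2^i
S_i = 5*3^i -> [5, 15, 45, 135, 405]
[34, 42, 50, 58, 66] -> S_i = 34 + 8*i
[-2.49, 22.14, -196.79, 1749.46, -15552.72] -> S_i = -2.49*(-8.89)^i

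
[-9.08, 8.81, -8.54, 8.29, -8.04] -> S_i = -9.08*(-0.97)^i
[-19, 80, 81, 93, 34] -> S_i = Random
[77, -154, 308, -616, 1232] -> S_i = 77*-2^i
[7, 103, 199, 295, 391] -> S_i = 7 + 96*i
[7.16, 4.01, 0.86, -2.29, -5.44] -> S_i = 7.16 + -3.15*i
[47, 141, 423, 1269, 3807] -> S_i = 47*3^i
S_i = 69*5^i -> [69, 345, 1725, 8625, 43125]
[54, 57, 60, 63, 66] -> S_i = 54 + 3*i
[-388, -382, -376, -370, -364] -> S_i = -388 + 6*i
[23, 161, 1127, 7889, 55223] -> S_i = 23*7^i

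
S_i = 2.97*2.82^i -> [2.97, 8.38, 23.62, 66.6, 187.82]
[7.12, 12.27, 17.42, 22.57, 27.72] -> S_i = 7.12 + 5.15*i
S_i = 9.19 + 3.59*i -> [9.19, 12.78, 16.37, 19.96, 23.55]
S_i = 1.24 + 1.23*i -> [1.24, 2.47, 3.7, 4.93, 6.16]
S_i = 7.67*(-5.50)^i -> [7.67, -42.18, 232.02, -1276.1, 7018.53]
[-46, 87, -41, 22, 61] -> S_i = Random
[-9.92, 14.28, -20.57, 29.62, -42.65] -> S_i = -9.92*(-1.44)^i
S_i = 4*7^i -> [4, 28, 196, 1372, 9604]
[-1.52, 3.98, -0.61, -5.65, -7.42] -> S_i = Random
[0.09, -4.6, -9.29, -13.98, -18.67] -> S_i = 0.09 + -4.69*i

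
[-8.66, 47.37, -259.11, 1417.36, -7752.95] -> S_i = -8.66*(-5.47)^i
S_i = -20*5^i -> [-20, -100, -500, -2500, -12500]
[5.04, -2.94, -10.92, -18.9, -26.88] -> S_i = 5.04 + -7.98*i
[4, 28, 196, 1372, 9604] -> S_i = 4*7^i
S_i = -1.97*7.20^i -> [-1.97, -14.18, -102.12, -735.3, -5294.15]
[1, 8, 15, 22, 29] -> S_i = 1 + 7*i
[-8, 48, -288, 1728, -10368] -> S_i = -8*-6^i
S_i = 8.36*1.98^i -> [8.36, 16.55, 32.77, 64.89, 128.49]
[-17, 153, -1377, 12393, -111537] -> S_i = -17*-9^i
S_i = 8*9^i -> [8, 72, 648, 5832, 52488]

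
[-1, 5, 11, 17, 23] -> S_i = -1 + 6*i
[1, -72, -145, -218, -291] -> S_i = 1 + -73*i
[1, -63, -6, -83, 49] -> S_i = Random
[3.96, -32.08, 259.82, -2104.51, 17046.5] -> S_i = 3.96*(-8.10)^i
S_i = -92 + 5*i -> [-92, -87, -82, -77, -72]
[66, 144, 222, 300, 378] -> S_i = 66 + 78*i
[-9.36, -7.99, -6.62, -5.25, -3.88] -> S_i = -9.36 + 1.37*i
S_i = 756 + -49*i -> [756, 707, 658, 609, 560]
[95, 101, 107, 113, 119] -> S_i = 95 + 6*i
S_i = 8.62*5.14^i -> [8.62, 44.31, 227.74, 1170.57, 6016.72]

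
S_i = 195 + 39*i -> [195, 234, 273, 312, 351]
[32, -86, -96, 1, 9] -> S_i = Random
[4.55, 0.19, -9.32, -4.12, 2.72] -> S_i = Random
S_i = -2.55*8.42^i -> [-2.55, -21.47, -180.79, -1522.22, -12817.06]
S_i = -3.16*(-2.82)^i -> [-3.16, 8.91, -25.13, 70.87, -199.84]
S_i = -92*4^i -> [-92, -368, -1472, -5888, -23552]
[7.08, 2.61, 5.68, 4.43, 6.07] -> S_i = Random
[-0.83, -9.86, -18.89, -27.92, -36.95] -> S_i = -0.83 + -9.03*i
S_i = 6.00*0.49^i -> [6.0, 2.94, 1.44, 0.71, 0.35]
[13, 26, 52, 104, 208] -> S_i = 13*2^i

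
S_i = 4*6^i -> [4, 24, 144, 864, 5184]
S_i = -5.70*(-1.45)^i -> [-5.7, 8.26, -11.98, 17.38, -25.2]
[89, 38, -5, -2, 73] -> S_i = Random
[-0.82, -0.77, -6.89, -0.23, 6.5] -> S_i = Random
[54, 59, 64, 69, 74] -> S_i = 54 + 5*i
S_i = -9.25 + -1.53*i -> [-9.25, -10.78, -12.31, -13.84, -15.37]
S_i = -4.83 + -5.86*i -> [-4.83, -10.69, -16.55, -22.41, -28.27]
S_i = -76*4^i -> [-76, -304, -1216, -4864, -19456]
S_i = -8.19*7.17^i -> [-8.19, -58.72, -421.04, -3018.85, -21645.15]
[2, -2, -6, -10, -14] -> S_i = 2 + -4*i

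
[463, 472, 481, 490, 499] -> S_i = 463 + 9*i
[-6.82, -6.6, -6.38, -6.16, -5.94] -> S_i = -6.82 + 0.22*i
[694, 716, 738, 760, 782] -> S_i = 694 + 22*i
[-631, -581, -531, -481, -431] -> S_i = -631 + 50*i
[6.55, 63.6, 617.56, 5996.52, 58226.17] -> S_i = 6.55*9.71^i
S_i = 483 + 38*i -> [483, 521, 559, 597, 635]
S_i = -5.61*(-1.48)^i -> [-5.61, 8.3, -12.29, 18.19, -26.92]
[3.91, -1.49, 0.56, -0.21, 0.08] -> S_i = 3.91*(-0.38)^i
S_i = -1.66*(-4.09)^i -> [-1.66, 6.79, -27.77, 113.57, -464.52]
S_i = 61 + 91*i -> [61, 152, 243, 334, 425]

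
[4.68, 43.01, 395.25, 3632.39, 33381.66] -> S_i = 4.68*9.19^i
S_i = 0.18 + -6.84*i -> [0.18, -6.66, -13.5, -20.34, -27.18]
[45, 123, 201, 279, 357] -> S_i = 45 + 78*i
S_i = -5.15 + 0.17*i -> [-5.15, -4.98, -4.81, -4.64, -4.47]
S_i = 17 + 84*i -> [17, 101, 185, 269, 353]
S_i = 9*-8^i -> [9, -72, 576, -4608, 36864]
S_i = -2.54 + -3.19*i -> [-2.54, -5.73, -8.92, -12.11, -15.3]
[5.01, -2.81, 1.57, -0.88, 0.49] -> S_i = 5.01*(-0.56)^i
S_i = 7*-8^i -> [7, -56, 448, -3584, 28672]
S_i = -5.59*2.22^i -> [-5.59, -12.41, -27.55, -61.16, -135.78]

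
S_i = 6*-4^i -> [6, -24, 96, -384, 1536]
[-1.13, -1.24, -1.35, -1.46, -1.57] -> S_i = -1.13 + -0.11*i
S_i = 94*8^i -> [94, 752, 6016, 48128, 385024]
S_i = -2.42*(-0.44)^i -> [-2.42, 1.06, -0.47, 0.21, -0.09]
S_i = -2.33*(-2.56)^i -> [-2.33, 5.96, -15.27, 39.09, -100.07]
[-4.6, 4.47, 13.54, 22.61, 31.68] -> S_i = -4.60 + 9.07*i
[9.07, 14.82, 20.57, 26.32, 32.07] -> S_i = 9.07 + 5.75*i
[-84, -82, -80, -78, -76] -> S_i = -84 + 2*i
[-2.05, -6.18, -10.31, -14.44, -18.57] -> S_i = -2.05 + -4.13*i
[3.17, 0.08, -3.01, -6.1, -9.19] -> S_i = 3.17 + -3.09*i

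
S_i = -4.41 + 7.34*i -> [-4.41, 2.93, 10.27, 17.61, 24.95]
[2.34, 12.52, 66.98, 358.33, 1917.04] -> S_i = 2.34*5.35^i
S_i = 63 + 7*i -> [63, 70, 77, 84, 91]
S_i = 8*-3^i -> [8, -24, 72, -216, 648]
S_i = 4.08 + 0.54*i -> [4.08, 4.62, 5.16, 5.7, 6.24]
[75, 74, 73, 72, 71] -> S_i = 75 + -1*i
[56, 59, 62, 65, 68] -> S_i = 56 + 3*i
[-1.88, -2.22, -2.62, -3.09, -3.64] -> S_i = -1.88*1.18^i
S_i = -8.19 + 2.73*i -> [-8.19, -5.46, -2.73, 0.0, 2.73]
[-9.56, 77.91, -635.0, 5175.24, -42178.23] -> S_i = -9.56*(-8.15)^i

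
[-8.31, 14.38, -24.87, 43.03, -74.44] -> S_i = -8.31*(-1.73)^i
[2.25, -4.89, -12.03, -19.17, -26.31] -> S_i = 2.25 + -7.14*i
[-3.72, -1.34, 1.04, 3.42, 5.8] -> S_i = -3.72 + 2.38*i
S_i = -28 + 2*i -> [-28, -26, -24, -22, -20]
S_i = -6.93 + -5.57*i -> [-6.93, -12.5, -18.07, -23.64, -29.21]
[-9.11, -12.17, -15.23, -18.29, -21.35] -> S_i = -9.11 + -3.06*i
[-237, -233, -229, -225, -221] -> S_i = -237 + 4*i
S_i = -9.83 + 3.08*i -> [-9.83, -6.75, -3.67, -0.59, 2.49]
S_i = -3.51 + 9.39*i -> [-3.51, 5.88, 15.27, 24.66, 34.05]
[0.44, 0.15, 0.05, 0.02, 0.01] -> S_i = 0.44*0.34^i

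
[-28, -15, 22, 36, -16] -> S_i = Random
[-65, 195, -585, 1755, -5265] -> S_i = -65*-3^i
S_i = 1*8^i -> [1, 8, 64, 512, 4096]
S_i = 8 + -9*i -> [8, -1, -10, -19, -28]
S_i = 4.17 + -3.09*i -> [4.17, 1.08, -2.01, -5.1, -8.19]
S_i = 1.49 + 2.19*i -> [1.49, 3.68, 5.87, 8.06, 10.25]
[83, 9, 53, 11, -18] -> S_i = Random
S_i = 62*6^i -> [62, 372, 2232, 13392, 80352]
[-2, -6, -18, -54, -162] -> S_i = -2*3^i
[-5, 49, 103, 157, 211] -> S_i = -5 + 54*i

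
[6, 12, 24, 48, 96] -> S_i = 6*2^i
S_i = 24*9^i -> [24, 216, 1944, 17496, 157464]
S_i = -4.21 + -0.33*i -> [-4.21, -4.54, -4.87, -5.2, -5.53]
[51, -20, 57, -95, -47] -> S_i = Random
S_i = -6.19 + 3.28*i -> [-6.19, -2.91, 0.37, 3.65, 6.93]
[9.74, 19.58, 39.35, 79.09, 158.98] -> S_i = 9.74*2.01^i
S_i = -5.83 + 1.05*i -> [-5.83, -4.78, -3.73, -2.68, -1.63]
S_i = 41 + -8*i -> [41, 33, 25, 17, 9]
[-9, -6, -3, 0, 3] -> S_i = -9 + 3*i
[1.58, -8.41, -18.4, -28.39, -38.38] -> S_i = 1.58 + -9.99*i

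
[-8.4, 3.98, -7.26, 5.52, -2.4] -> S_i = Random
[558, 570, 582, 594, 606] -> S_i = 558 + 12*i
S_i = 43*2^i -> [43, 86, 172, 344, 688]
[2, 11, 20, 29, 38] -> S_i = 2 + 9*i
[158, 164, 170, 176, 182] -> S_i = 158 + 6*i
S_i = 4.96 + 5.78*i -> [4.96, 10.74, 16.52, 22.3, 28.08]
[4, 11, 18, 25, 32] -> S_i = 4 + 7*i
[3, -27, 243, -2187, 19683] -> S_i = 3*-9^i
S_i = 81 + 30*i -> [81, 111, 141, 171, 201]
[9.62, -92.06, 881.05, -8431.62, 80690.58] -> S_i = 9.62*(-9.57)^i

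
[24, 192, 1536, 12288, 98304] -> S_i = 24*8^i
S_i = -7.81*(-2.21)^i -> [-7.81, 17.26, -38.14, 84.3, -186.3]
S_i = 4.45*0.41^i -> [4.45, 1.82, 0.75, 0.31, 0.13]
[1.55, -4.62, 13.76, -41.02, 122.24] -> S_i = 1.55*(-2.98)^i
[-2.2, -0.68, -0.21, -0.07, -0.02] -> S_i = -2.20*0.31^i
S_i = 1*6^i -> [1, 6, 36, 216, 1296]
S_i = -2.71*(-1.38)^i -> [-2.71, 3.74, -5.16, 7.12, -9.83]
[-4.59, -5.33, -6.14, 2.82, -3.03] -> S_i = Random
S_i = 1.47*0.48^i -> [1.47, 0.71, 0.34, 0.16, 0.08]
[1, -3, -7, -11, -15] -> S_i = 1 + -4*i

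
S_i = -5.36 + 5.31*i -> [-5.36, -0.05, 5.26, 10.57, 15.88]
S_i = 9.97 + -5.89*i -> [9.97, 4.08, -1.81, -7.7, -13.59]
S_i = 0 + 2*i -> [0, 2, 4, 6, 8]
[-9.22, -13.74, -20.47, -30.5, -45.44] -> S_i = -9.22*1.49^i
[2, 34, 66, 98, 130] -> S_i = 2 + 32*i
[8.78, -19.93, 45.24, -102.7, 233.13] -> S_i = 8.78*(-2.27)^i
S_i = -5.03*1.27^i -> [-5.03, -6.39, -8.11, -10.3, -13.09]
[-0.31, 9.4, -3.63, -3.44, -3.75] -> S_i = Random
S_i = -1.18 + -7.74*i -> [-1.18, -8.92, -16.66, -24.4, -32.14]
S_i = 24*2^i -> [24, 48, 96, 192, 384]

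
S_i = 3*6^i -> [3, 18, 108, 648, 3888]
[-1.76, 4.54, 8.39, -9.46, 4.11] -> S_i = Random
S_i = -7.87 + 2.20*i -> [-7.87, -5.67, -3.47, -1.27, 0.93]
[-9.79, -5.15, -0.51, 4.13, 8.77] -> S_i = -9.79 + 4.64*i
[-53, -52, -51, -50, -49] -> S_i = -53 + 1*i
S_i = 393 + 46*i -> [393, 439, 485, 531, 577]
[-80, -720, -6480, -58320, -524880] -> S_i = -80*9^i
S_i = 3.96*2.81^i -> [3.96, 11.13, 31.27, 87.86, 246.9]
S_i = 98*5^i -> [98, 490, 2450, 12250, 61250]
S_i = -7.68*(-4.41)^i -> [-7.68, 33.87, -149.36, 658.68, -2904.8]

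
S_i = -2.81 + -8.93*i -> [-2.81, -11.74, -20.67, -29.6, -38.53]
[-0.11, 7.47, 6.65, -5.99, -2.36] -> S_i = Random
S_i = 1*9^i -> [1, 9, 81, 729, 6561]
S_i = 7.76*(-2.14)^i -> [7.76, -16.61, 35.54, -76.05, 162.75]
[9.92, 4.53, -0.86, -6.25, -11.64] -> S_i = 9.92 + -5.39*i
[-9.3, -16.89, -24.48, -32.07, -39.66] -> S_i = -9.30 + -7.59*i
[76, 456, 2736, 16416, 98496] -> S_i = 76*6^i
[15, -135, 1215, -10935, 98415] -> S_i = 15*-9^i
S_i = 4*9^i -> [4, 36, 324, 2916, 26244]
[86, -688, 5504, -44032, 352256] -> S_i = 86*-8^i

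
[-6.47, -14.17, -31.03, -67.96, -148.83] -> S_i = -6.47*2.19^i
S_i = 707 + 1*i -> [707, 708, 709, 710, 711]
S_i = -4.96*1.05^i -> [-4.96, -5.21, -5.47, -5.74, -6.03]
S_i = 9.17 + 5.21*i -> [9.17, 14.38, 19.59, 24.8, 30.01]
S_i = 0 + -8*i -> [0, -8, -16, -24, -32]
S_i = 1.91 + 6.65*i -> [1.91, 8.56, 15.21, 21.86, 28.51]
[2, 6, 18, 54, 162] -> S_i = 2*3^i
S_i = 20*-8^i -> [20, -160, 1280, -10240, 81920]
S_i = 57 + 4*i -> [57, 61, 65, 69, 73]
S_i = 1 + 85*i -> [1, 86, 171, 256, 341]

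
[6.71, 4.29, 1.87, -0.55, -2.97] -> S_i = 6.71 + -2.42*i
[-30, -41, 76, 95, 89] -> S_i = Random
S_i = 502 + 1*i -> [502, 503, 504, 505, 506]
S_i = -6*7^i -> [-6, -42, -294, -2058, -14406]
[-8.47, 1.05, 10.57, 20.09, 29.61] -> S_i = -8.47 + 9.52*i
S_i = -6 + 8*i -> [-6, 2, 10, 18, 26]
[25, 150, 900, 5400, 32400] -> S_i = 25*6^i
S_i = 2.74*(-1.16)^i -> [2.74, -3.18, 3.69, -4.28, 4.96]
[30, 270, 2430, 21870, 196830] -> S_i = 30*9^i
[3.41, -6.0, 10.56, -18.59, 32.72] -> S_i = 3.41*(-1.76)^i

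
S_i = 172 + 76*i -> [172, 248, 324, 400, 476]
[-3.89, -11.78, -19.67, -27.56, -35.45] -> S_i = -3.89 + -7.89*i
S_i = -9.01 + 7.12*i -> [-9.01, -1.89, 5.23, 12.35, 19.47]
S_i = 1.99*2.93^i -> [1.99, 5.83, 17.08, 50.06, 146.66]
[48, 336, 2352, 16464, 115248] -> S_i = 48*7^i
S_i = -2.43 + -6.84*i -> [-2.43, -9.27, -16.11, -22.95, -29.79]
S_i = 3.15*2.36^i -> [3.15, 7.43, 17.54, 41.4, 97.71]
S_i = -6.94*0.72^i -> [-6.94, -5.0, -3.6, -2.59, -1.87]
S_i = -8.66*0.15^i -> [-8.66, -1.3, -0.19, -0.03, -0.0]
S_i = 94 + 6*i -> [94, 100, 106, 112, 118]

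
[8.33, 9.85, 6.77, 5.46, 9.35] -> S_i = Random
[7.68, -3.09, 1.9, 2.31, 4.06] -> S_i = Random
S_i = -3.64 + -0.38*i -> [-3.64, -4.02, -4.4, -4.78, -5.16]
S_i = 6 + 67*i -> [6, 73, 140, 207, 274]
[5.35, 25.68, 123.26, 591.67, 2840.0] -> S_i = 5.35*4.80^i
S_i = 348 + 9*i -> [348, 357, 366, 375, 384]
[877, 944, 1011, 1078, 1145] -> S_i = 877 + 67*i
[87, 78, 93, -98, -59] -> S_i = Random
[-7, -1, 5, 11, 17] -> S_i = -7 + 6*i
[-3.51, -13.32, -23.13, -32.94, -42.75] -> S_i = -3.51 + -9.81*i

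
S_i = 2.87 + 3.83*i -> [2.87, 6.7, 10.53, 14.36, 18.19]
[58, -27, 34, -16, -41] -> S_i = Random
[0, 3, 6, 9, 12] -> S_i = 0 + 3*i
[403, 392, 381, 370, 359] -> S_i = 403 + -11*i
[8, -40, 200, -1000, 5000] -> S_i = 8*-5^i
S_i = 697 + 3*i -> [697, 700, 703, 706, 709]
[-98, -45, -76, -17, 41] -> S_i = Random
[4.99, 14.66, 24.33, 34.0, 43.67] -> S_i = 4.99 + 9.67*i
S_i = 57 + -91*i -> [57, -34, -125, -216, -307]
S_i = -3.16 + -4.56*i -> [-3.16, -7.72, -12.28, -16.84, -21.4]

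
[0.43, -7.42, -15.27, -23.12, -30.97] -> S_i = 0.43 + -7.85*i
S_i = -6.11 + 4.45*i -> [-6.11, -1.66, 2.79, 7.24, 11.69]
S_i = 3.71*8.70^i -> [3.71, 32.28, 280.81, 2443.05, 21254.5]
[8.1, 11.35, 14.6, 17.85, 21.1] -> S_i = 8.10 + 3.25*i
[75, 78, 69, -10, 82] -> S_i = Random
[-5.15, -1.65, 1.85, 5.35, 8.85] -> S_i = -5.15 + 3.50*i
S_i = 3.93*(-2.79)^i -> [3.93, -10.96, 30.59, -85.35, 238.13]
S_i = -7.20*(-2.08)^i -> [-7.2, 14.98, -31.15, 64.79, -134.77]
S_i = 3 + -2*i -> [3, 1, -1, -3, -5]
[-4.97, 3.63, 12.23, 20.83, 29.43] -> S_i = -4.97 + 8.60*i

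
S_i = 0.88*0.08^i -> [0.88, 0.07, 0.01, 0.0, 0.0]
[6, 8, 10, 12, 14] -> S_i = 6 + 2*i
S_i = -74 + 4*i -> [-74, -70, -66, -62, -58]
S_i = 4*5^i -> [4, 20, 100, 500, 2500]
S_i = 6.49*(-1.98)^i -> [6.49, -12.85, 25.44, -50.38, 99.75]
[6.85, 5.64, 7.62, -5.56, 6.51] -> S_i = Random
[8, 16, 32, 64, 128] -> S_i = 8*2^i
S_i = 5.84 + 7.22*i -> [5.84, 13.06, 20.28, 27.5, 34.72]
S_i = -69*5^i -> [-69, -345, -1725, -8625, -43125]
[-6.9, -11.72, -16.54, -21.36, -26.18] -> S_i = -6.90 + -4.82*i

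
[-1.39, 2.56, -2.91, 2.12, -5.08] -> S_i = Random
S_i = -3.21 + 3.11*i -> [-3.21, -0.1, 3.01, 6.12, 9.23]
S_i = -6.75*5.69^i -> [-6.75, -38.41, -218.54, -1243.49, -7075.43]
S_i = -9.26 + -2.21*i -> [-9.26, -11.47, -13.68, -15.89, -18.1]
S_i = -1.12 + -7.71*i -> [-1.12, -8.83, -16.54, -24.25, -31.96]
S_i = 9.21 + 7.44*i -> [9.21, 16.65, 24.09, 31.53, 38.97]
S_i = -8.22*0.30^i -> [-8.22, -2.47, -0.74, -0.22, -0.07]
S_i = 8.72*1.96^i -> [8.72, 17.09, 33.5, 65.66, 128.69]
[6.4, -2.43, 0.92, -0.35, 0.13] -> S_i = 6.40*(-0.38)^i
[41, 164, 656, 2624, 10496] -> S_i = 41*4^i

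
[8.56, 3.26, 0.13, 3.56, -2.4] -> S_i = Random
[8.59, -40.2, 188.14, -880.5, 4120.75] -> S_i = 8.59*(-4.68)^i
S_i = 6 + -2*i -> [6, 4, 2, 0, -2]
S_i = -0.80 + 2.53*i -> [-0.8, 1.73, 4.26, 6.79, 9.32]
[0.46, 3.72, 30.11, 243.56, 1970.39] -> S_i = 0.46*8.09^i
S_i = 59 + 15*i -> [59, 74, 89, 104, 119]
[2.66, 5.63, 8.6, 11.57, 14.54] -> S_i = 2.66 + 2.97*i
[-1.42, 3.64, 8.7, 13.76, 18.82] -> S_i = -1.42 + 5.06*i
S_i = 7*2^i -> [7, 14, 28, 56, 112]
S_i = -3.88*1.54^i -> [-3.88, -5.98, -9.2, -14.17, -21.82]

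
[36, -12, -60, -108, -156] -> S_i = 36 + -48*i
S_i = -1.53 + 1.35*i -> [-1.53, -0.18, 1.17, 2.52, 3.87]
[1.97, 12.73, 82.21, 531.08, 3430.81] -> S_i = 1.97*6.46^i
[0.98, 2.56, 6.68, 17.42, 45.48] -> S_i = 0.98*2.61^i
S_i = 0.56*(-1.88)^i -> [0.56, -1.05, 1.98, -3.72, 7.0]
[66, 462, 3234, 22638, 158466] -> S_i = 66*7^i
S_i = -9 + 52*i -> [-9, 43, 95, 147, 199]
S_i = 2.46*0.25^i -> [2.46, 0.62, 0.15, 0.04, 0.01]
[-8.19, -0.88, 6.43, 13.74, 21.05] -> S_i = -8.19 + 7.31*i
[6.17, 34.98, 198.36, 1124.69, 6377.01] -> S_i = 6.17*5.67^i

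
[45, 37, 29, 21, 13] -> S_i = 45 + -8*i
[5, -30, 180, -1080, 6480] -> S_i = 5*-6^i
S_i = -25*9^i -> [-25, -225, -2025, -18225, -164025]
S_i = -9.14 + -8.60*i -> [-9.14, -17.74, -26.34, -34.94, -43.54]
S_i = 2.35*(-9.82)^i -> [2.35, -23.08, 226.62, -2225.37, 21853.14]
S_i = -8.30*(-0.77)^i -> [-8.3, 6.39, -4.92, 3.79, -2.92]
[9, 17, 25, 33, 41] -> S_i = 9 + 8*i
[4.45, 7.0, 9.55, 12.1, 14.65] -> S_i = 4.45 + 2.55*i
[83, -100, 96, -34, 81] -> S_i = Random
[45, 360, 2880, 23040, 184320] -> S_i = 45*8^i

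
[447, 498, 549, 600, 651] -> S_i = 447 + 51*i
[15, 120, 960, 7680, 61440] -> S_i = 15*8^i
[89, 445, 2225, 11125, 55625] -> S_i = 89*5^i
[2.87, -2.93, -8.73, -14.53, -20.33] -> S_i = 2.87 + -5.80*i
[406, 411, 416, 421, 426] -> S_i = 406 + 5*i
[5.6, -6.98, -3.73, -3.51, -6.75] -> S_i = Random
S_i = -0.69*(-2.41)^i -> [-0.69, 1.66, -4.01, 9.66, -23.28]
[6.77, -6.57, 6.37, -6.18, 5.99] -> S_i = 6.77*(-0.97)^i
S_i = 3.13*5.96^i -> [3.13, 18.65, 111.18, 662.65, 3949.38]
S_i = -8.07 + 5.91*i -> [-8.07, -2.16, 3.75, 9.66, 15.57]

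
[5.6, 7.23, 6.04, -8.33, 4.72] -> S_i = Random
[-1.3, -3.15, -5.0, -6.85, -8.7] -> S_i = -1.30 + -1.85*i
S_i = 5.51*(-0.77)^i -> [5.51, -4.24, 3.27, -2.52, 1.94]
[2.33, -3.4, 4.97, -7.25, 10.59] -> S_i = 2.33*(-1.46)^i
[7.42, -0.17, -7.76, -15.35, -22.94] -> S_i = 7.42 + -7.59*i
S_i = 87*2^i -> [87, 174, 348, 696, 1392]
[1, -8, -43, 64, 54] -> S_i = Random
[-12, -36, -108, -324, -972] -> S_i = -12*3^i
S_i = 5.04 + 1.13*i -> [5.04, 6.17, 7.3, 8.43, 9.56]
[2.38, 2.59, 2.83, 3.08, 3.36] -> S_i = 2.38*1.09^i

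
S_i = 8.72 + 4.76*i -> [8.72, 13.48, 18.24, 23.0, 27.76]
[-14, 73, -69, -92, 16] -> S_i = Random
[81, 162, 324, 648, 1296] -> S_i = 81*2^i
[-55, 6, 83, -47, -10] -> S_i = Random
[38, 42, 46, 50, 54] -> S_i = 38 + 4*i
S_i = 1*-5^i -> [1, -5, 25, -125, 625]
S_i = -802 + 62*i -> [-802, -740, -678, -616, -554]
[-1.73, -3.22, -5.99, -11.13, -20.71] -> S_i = -1.73*1.86^i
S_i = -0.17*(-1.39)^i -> [-0.17, 0.24, -0.33, 0.46, -0.63]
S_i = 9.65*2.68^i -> [9.65, 25.86, 69.31, 185.75, 497.81]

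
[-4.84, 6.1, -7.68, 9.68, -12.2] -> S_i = -4.84*(-1.26)^i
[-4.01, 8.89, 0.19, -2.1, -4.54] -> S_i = Random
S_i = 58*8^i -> [58, 464, 3712, 29696, 237568]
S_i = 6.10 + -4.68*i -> [6.1, 1.42, -3.26, -7.94, -12.62]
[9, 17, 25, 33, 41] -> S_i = 9 + 8*i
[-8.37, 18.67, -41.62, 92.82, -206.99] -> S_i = -8.37*(-2.23)^i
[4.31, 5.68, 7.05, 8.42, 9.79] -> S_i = 4.31 + 1.37*i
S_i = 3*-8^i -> [3, -24, 192, -1536, 12288]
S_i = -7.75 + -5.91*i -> [-7.75, -13.66, -19.57, -25.48, -31.39]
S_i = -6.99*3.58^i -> [-6.99, -25.02, -89.59, -320.72, -1148.18]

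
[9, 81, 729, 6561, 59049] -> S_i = 9*9^i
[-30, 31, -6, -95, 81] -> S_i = Random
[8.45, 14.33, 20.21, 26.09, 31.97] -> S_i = 8.45 + 5.88*i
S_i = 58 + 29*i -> [58, 87, 116, 145, 174]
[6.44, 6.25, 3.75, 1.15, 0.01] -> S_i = Random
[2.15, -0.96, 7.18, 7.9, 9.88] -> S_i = Random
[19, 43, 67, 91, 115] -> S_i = 19 + 24*i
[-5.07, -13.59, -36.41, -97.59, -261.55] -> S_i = -5.07*2.68^i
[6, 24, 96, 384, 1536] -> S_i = 6*4^i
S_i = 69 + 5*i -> [69, 74, 79, 84, 89]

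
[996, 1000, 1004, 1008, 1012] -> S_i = 996 + 4*i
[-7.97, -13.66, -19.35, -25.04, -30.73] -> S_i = -7.97 + -5.69*i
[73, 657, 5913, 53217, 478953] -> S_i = 73*9^i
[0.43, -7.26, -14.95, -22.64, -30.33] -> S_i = 0.43 + -7.69*i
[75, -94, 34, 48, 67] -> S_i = Random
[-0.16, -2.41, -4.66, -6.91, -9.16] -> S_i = -0.16 + -2.25*i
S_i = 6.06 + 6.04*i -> [6.06, 12.1, 18.14, 24.18, 30.22]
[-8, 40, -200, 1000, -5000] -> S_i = -8*-5^i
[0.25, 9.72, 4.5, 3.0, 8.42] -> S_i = Random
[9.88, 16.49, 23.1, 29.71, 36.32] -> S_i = 9.88 + 6.61*i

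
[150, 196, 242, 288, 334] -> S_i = 150 + 46*i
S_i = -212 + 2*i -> [-212, -210, -208, -206, -204]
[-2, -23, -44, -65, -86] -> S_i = -2 + -21*i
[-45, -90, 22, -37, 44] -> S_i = Random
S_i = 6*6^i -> [6, 36, 216, 1296, 7776]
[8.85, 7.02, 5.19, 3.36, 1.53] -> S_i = 8.85 + -1.83*i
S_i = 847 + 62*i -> [847, 909, 971, 1033, 1095]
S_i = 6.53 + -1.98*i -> [6.53, 4.55, 2.57, 0.59, -1.39]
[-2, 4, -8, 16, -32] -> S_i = -2*-2^i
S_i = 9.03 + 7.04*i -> [9.03, 16.07, 23.11, 30.15, 37.19]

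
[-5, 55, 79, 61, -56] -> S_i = Random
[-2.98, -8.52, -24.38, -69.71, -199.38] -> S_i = -2.98*2.86^i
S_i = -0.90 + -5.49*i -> [-0.9, -6.39, -11.88, -17.37, -22.86]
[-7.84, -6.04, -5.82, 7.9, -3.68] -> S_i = Random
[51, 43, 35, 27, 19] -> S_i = 51 + -8*i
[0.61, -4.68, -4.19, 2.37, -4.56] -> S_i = Random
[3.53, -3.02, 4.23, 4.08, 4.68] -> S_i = Random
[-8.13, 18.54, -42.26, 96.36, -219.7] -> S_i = -8.13*(-2.28)^i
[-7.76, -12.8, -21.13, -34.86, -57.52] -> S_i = -7.76*1.65^i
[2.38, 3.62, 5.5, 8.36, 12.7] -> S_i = 2.38*1.52^i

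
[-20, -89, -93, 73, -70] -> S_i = Random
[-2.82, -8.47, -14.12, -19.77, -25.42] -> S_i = -2.82 + -5.65*i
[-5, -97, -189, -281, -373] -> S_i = -5 + -92*i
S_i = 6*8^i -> [6, 48, 384, 3072, 24576]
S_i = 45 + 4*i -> [45, 49, 53, 57, 61]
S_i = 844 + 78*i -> [844, 922, 1000, 1078, 1156]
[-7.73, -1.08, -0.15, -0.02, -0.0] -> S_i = -7.73*0.14^i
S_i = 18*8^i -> [18, 144, 1152, 9216, 73728]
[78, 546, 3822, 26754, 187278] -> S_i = 78*7^i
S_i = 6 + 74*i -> [6, 80, 154, 228, 302]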